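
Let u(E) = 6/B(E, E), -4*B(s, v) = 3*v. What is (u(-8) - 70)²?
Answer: 4761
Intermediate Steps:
B(s, v) = -3*v/4
u(E) = -8/E (u(E) = 6/((-3*E/4)) = 6*(-4/(3*E)) = -8/E)
(u(-8) - 70)² = (-8/(-8) - 70)² = (-8*(-⅛) - 70)² = (1 - 70)² = (-69)² = 4761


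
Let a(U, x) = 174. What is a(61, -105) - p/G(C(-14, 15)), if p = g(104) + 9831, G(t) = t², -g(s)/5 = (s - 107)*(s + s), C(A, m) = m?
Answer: 2911/25 ≈ 116.44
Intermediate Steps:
g(s) = -10*s*(-107 + s) (g(s) = -5*(s - 107)*(s + s) = -5*(-107 + s)*2*s = -10*s*(-107 + s))
p = 12951 (p = 10*104*(107 - 1*104) + 9831 = 10*104*(107 - 104) + 9831 = 10*104*3 + 9831 = 3120 + 9831 = 12951)
a(61, -105) - p/G(C(-14, 15)) = 174 - 12951/(15²) = 174 - 12951/225 = 174 - 1*1439/25 = 174 - 1439/25 = 2911/25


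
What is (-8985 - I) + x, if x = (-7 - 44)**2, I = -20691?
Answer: 14307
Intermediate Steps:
x = 2601 (x = (-51)**2 = 2601)
(-8985 - I) + x = (-8985 - 1*(-20691)) + 2601 = (-8985 + 20691) + 2601 = 11706 + 2601 = 14307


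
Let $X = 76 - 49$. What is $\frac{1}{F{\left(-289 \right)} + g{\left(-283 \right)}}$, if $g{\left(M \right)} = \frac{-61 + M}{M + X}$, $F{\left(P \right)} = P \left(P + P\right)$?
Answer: $\frac{32}{5345387} \approx 5.9865 \cdot 10^{-6}$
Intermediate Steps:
$X = 27$ ($X = 76 - 49 = 27$)
$F{\left(P \right)} = 2 P^{2}$ ($F{\left(P \right)} = P 2 P = 2 P^{2}$)
$g{\left(M \right)} = \frac{-61 + M}{27 + M}$ ($g{\left(M \right)} = \frac{-61 + M}{M + 27} = \frac{-61 + M}{27 + M}$)
$\frac{1}{F{\left(-289 \right)} + g{\left(-283 \right)}} = \frac{1}{2 \left(-289\right)^{2} + \frac{-61 - 283}{27 - 283}} = \frac{1}{2 \cdot 83521 + \frac{1}{-256} \left(-344\right)} = \frac{1}{167042 - - \frac{43}{32}} = \frac{1}{167042 + \frac{43}{32}} = \frac{1}{\frac{5345387}{32}} = \frac{32}{5345387}$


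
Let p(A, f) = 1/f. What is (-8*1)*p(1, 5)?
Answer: -8/5 ≈ -1.6000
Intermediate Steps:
p(A, f) = 1/f
(-8*1)*p(1, 5) = -8*1/5 = -8*⅕ = -8/5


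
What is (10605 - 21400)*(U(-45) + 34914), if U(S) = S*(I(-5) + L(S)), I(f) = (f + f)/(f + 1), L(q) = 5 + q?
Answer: -790226385/2 ≈ -3.9511e+8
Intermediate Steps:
I(f) = 2*f/(1 + f) (I(f) = (2*f)/(1 + f) = 2*f/(1 + f))
U(S) = S*(15/2 + S) (U(S) = S*(2*(-5)/(1 - 5) + (5 + S)) = S*(2*(-5)/(-4) + (5 + S)) = S*(2*(-5)*(-1/4) + (5 + S)) = S*(5/2 + (5 + S)) = S*(15/2 + S))
(10605 - 21400)*(U(-45) + 34914) = (10605 - 21400)*((1/2)*(-45)*(15 + 2*(-45)) + 34914) = -10795*((1/2)*(-45)*(15 - 90) + 34914) = -10795*((1/2)*(-45)*(-75) + 34914) = -10795*(3375/2 + 34914) = -10795*73203/2 = -790226385/2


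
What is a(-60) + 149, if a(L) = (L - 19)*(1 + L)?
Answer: 4810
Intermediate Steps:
a(L) = (1 + L)*(-19 + L) (a(L) = (-19 + L)*(1 + L) = (1 + L)*(-19 + L))
a(-60) + 149 = (-19 + (-60)**2 - 18*(-60)) + 149 = (-19 + 3600 + 1080) + 149 = 4661 + 149 = 4810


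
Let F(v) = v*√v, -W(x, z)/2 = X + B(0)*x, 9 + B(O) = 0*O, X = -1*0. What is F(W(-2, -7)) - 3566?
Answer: -3566 - 216*I ≈ -3566.0 - 216.0*I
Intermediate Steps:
X = 0
B(O) = -9 (B(O) = -9 + 0*O = -9 + 0 = -9)
W(x, z) = 18*x (W(x, z) = -2*(0 - 9*x) = -(-18)*x = 18*x)
F(v) = v^(3/2)
F(W(-2, -7)) - 3566 = (18*(-2))^(3/2) - 3566 = (-36)^(3/2) - 3566 = -216*I - 3566 = -3566 - 216*I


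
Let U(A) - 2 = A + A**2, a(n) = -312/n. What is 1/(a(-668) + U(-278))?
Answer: 167/12860414 ≈ 1.2986e-5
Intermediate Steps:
U(A) = 2 + A + A**2 (U(A) = 2 + (A + A**2) = 2 + A + A**2)
1/(a(-668) + U(-278)) = 1/(-312/(-668) + (2 - 278 + (-278)**2)) = 1/(-312*(-1/668) + (2 - 278 + 77284)) = 1/(78/167 + 77008) = 1/(12860414/167) = 167/12860414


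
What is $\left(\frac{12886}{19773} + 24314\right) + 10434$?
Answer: $\frac{687085090}{19773} \approx 34749.0$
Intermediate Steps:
$\left(\frac{12886}{19773} + 24314\right) + 10434 = \frac{480773608}{19773} + 10434 = \frac{687085090}{19773}$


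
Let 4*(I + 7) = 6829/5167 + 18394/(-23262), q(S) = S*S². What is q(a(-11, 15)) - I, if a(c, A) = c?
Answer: -79576903948/60097377 ≈ -1324.1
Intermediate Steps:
q(S) = S³
I = -412704839/60097377 (I = -7 + (6829/5167 + 18394/(-23262))/4 = -7 + (6829*(1/5167) + 18394*(-1/23262))/4 = -7 + (6829/5167 - 9197/11631)/4 = -7 + (¼)*(31907200/60097377) = -7 + 7976800/60097377 = -412704839/60097377 ≈ -6.8673)
q(a(-11, 15)) - I = (-11)³ - 1*(-412704839/60097377) = -1331 + 412704839/60097377 = -79576903948/60097377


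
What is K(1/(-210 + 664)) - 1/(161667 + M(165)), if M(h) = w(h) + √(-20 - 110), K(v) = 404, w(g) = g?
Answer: 5290298382592/13094798177 + I*√130/26189596354 ≈ 404.0 + 4.3535e-10*I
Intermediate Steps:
M(h) = h + I*√130 (M(h) = h + √(-20 - 110) = h + √(-130) = h + I*√130)
K(1/(-210 + 664)) - 1/(161667 + M(165)) = 404 - 1/(161667 + (165 + I*√130)) = 404 - 1/(161832 + I*√130)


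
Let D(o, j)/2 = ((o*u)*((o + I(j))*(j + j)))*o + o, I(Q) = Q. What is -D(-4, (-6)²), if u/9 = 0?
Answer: 8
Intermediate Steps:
u = 0 (u = 9*0 = 0)
D(o, j) = 2*o (D(o, j) = 2*(((o*0)*((o + j)*(j + j)))*o + o) = 2*((0*((j + o)*(2*j)))*o + o) = 2*((0*(2*j*(j + o)))*o + o) = 2*(0*o + o) = 2*(0 + o) = 2*o)
-D(-4, (-6)²) = -2*(-4) = -1*(-8) = 8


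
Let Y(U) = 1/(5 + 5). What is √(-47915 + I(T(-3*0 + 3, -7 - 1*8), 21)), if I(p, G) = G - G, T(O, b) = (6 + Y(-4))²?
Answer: 37*I*√35 ≈ 218.9*I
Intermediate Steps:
Y(U) = ⅒ (Y(U) = 1/10 = ⅒)
T(O, b) = 3721/100 (T(O, b) = (6 + ⅒)² = (61/10)² = 3721/100)
I(p, G) = 0
√(-47915 + I(T(-3*0 + 3, -7 - 1*8), 21)) = √(-47915 + 0) = √(-47915) = 37*I*√35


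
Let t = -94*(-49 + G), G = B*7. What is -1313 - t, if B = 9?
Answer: 3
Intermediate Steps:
G = 63 (G = 9*7 = 63)
t = -1316 (t = -94*(-49 + 63) = -94*14 = -1316)
-1313 - t = -1313 - 1*(-1316) = -1313 + 1316 = 3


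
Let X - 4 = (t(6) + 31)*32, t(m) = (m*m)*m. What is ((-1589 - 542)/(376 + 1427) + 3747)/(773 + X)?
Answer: 6753710/15651843 ≈ 0.43150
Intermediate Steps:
t(m) = m³ (t(m) = m²*m = m³)
X = 7908 (X = 4 + (6³ + 31)*32 = 4 + (216 + 31)*32 = 4 + 247*32 = 4 + 7904 = 7908)
((-1589 - 542)/(376 + 1427) + 3747)/(773 + X) = ((-1589 - 542)/(376 + 1427) + 3747)/(773 + 7908) = (-2131/1803 + 3747)/8681 = (-2131*1/1803 + 3747)*(1/8681) = (-2131/1803 + 3747)*(1/8681) = (6753710/1803)*(1/8681) = 6753710/15651843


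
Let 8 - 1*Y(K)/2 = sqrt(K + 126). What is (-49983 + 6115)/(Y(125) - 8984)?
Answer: 98352056/20106005 - 21934*sqrt(251)/20106005 ≈ 4.8744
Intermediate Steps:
Y(K) = 16 - 2*sqrt(126 + K) (Y(K) = 16 - 2*sqrt(K + 126) = 16 - 2*sqrt(126 + K))
(-49983 + 6115)/(Y(125) - 8984) = (-49983 + 6115)/((16 - 2*sqrt(126 + 125)) - 8984) = -43868/((16 - 2*sqrt(251)) - 8984) = -43868/(-8968 - 2*sqrt(251))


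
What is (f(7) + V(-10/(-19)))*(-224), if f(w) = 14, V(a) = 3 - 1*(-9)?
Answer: -5824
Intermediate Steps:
V(a) = 12 (V(a) = 3 + 9 = 12)
(f(7) + V(-10/(-19)))*(-224) = (14 + 12)*(-224) = 26*(-224) = -5824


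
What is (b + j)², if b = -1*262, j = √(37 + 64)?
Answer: (262 - √101)² ≈ 63479.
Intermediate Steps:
j = √101 ≈ 10.050
b = -262
(b + j)² = (-262 + √101)²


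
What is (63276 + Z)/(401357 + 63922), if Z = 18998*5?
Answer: 158266/465279 ≈ 0.34015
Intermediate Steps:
Z = 94990
(63276 + Z)/(401357 + 63922) = (63276 + 94990)/(401357 + 63922) = 158266/465279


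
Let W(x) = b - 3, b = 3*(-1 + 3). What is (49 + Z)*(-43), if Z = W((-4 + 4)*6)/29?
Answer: -61232/29 ≈ -2111.4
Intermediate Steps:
b = 6 (b = 3*2 = 6)
W(x) = 3 (W(x) = 6 - 3 = 3)
Z = 3/29 ≈ 0.10345
(49 + Z)*(-43) = (49 + 3/29)*(-43) = (1424/29)*(-43) = -61232/29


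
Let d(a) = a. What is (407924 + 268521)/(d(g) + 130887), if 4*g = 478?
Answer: 1352890/262013 ≈ 5.1634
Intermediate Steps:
g = 239/2 (g = (¼)*478 = 239/2 ≈ 119.50)
(407924 + 268521)/(d(g) + 130887) = (407924 + 268521)/(239/2 + 130887) = 676445/(262013/2) = 676445*(2/262013) = 1352890/262013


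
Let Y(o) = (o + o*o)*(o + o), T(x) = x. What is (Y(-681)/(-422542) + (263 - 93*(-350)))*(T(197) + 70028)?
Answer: 508976249590675/211271 ≈ 2.4091e+9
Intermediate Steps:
Y(o) = 2*o*(o + o**2) (Y(o) = (o + o**2)*(2*o) = 2*o*(o + o**2))
(Y(-681)/(-422542) + (263 - 93*(-350)))*(T(197) + 70028) = ((2*(-681)**2*(1 - 681))/(-422542) + (263 - 93*(-350)))*(197 + 70028) = ((2*463761*(-680))*(-1/422542) + (263 + 32550))*70225 = (-630714960*(-1/422542) + 32813)*70225 = (315357480/211271 + 32813)*70225 = (7247792803/211271)*70225 = 508976249590675/211271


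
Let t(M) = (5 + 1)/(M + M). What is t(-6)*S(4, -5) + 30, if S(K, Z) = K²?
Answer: 22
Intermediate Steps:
t(M) = 3/M (t(M) = 6/((2*M)) = 6*(1/(2*M)) = 3/M)
t(-6)*S(4, -5) + 30 = (3/(-6))*4² + 30 = (3*(-⅙))*16 + 30 = -½*16 + 30 = -8 + 30 = 22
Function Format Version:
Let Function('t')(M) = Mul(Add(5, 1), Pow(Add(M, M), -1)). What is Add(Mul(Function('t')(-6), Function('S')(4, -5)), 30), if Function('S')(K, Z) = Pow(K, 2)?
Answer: 22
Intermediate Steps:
Function('t')(M) = Mul(3, Pow(M, -1)) (Function('t')(M) = Mul(6, Pow(Mul(2, M), -1)) = Mul(6, Mul(Rational(1, 2), Pow(M, -1))) = Mul(3, Pow(M, -1)))
Add(Mul(Function('t')(-6), Function('S')(4, -5)), 30) = Add(Mul(Mul(3, Pow(-6, -1)), Pow(4, 2)), 30) = Add(Mul(Mul(3, Rational(-1, 6)), 16), 30) = Add(Mul(Rational(-1, 2), 16), 30) = Add(-8, 30) = 22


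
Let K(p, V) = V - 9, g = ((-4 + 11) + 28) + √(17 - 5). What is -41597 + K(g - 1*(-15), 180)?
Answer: -41426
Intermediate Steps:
g = 35 + 2*√3 (g = (7 + 28) + √12 = 35 + 2*√3 ≈ 38.464)
K(p, V) = -9 + V
-41597 + K(g - 1*(-15), 180) = -41597 + (-9 + 180) = -41597 + 171 = -41426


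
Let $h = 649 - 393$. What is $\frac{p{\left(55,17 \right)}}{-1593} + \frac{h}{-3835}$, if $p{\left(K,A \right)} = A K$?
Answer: $- \frac{67687}{103545} \approx -0.6537$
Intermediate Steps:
$h = 256$
$\frac{p{\left(55,17 \right)}}{-1593} + \frac{h}{-3835} = \frac{17 \cdot 55}{-1593} + \frac{256}{-3835} = 935 \left(- \frac{1}{1593}\right) + 256 \left(- \frac{1}{3835}\right) = - \frac{935}{1593} - \frac{256}{3835} = - \frac{67687}{103545}$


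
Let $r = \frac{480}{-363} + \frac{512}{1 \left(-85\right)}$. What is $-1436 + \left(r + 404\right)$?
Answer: $- \frac{10689672}{10285} \approx -1039.3$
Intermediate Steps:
$r = - \frac{75552}{10285}$ ($r = 480 \left(- \frac{1}{363}\right) + \frac{512}{-85} = - \frac{160}{121} + 512 \left(- \frac{1}{85}\right) = - \frac{160}{121} - \frac{512}{85} = - \frac{75552}{10285} \approx -7.3458$)
$-1436 + \left(r + 404\right) = -1436 + \left(- \frac{75552}{10285} + 404\right) = -1436 + \frac{4079588}{10285} = - \frac{10689672}{10285}$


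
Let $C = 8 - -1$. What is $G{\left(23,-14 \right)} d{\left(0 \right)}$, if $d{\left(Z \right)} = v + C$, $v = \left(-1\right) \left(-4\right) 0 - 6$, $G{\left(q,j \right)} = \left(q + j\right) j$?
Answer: $-378$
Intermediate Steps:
$G{\left(q,j \right)} = j \left(j + q\right)$ ($G{\left(q,j \right)} = \left(j + q\right) j = j \left(j + q\right)$)
$v = -6$ ($v = 4 \cdot 0 - 6 = 0 - 6 = -6$)
$C = 9$ ($C = 8 + 1 = 9$)
$d{\left(Z \right)} = 3$ ($d{\left(Z \right)} = -6 + 9 = 3$)
$G{\left(23,-14 \right)} d{\left(0 \right)} = - 14 \left(-14 + 23\right) 3 = \left(-14\right) 9 \cdot 3 = \left(-126\right) 3 = -378$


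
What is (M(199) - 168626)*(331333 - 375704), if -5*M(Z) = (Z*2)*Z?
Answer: 40924793172/5 ≈ 8.1850e+9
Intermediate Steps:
M(Z) = -2*Z²/5 (M(Z) = -Z*2*Z/5 = -2*Z*Z/5 = -2*Z²/5)
(M(199) - 168626)*(331333 - 375704) = (-⅖*199² - 168626)*(331333 - 375704) = (-⅖*39601 - 168626)*(-44371) = (-79202/5 - 168626)*(-44371) = -922332/5*(-44371) = 40924793172/5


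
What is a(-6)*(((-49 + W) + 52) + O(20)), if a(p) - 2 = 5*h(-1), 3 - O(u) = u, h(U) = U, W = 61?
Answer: -141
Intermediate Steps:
O(u) = 3 - u
a(p) = -3 (a(p) = 2 + 5*(-1) = 2 - 5 = -3)
a(-6)*(((-49 + W) + 52) + O(20)) = -3*(((-49 + 61) + 52) + (3 - 1*20)) = -3*((12 + 52) + (3 - 20)) = -3*(64 - 17) = -3*47 = -141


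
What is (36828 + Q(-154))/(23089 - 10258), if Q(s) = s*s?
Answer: 60544/12831 ≈ 4.7186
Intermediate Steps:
Q(s) = s²
(36828 + Q(-154))/(23089 - 10258) = (36828 + (-154)²)/(23089 - 10258) = (36828 + 23716)/12831 = 60544*(1/12831) = 60544/12831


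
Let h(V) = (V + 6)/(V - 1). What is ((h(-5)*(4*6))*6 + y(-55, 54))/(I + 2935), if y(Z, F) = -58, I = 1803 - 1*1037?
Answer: -82/3701 ≈ -0.022156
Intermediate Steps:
I = 766 (I = 1803 - 1037 = 766)
h(V) = (6 + V)/(-1 + V)
((h(-5)*(4*6))*6 + y(-55, 54))/(I + 2935) = ((((6 - 5)/(-1 - 5))*(4*6))*6 - 58)/(766 + 2935) = (((1/(-6))*24)*6 - 58)/3701 = ((-⅙*1*24)*6 - 58)*(1/3701) = (-⅙*24*6 - 58)*(1/3701) = (-4*6 - 58)*(1/3701) = (-24 - 58)*(1/3701) = -82*1/3701 = -82/3701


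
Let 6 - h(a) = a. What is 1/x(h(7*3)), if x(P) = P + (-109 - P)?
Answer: -1/109 ≈ -0.0091743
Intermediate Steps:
h(a) = 6 - a
x(P) = -109
1/x(h(7*3)) = 1/(-109) = -1/109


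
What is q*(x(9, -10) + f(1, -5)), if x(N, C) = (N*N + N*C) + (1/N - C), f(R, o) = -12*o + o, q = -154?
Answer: -77770/9 ≈ -8641.1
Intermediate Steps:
f(R, o) = -11*o
x(N, C) = 1/N + N**2 - C + C*N (x(N, C) = (N**2 + C*N) + (1/N - C) = 1/N + N**2 - C + C*N)
q*(x(9, -10) + f(1, -5)) = -154*((1/9 + 9**2 - 1*(-10) - 10*9) - 11*(-5)) = -154*((1/9 + 81 + 10 - 90) + 55) = -154*(10/9 + 55) = -154*505/9 = -77770/9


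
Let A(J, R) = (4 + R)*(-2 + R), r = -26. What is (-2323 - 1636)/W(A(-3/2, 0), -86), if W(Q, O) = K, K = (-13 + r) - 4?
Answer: 3959/43 ≈ 92.070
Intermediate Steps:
A(J, R) = (-2 + R)*(4 + R)
K = -43 (K = (-13 - 26) - 4 = -39 - 4 = -43)
W(Q, O) = -43
(-2323 - 1636)/W(A(-3/2, 0), -86) = (-2323 - 1636)/(-43) = -3959*(-1/43) = 3959/43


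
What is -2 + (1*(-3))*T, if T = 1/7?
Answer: -17/7 ≈ -2.4286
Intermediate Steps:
T = ⅐ ≈ 0.14286
-2 + (1*(-3))*T = -2 + (1*(-3))*(⅐) = -2 - 3*⅐ = -2 - 3/7 = -17/7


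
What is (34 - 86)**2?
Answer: 2704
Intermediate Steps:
(34 - 86)**2 = (-52)**2 = 2704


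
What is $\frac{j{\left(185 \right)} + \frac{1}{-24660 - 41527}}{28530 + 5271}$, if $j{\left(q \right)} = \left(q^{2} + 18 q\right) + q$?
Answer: $\frac{2497897379}{2237186787} \approx 1.1165$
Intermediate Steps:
$j{\left(q \right)} = q^{2} + 19 q$
$\frac{j{\left(185 \right)} + \frac{1}{-24660 - 41527}}{28530 + 5271} = \frac{185 \left(19 + 185\right) + \frac{1}{-24660 - 41527}}{28530 + 5271} = \frac{185 \cdot 204 + \frac{1}{-66187}}{33801} = \left(37740 - \frac{1}{66187}\right) \frac{1}{33801} = \frac{2497897379}{66187} \cdot \frac{1}{33801} = \frac{2497897379}{2237186787}$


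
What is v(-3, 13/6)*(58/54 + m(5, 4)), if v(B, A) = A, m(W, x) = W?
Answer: 1066/81 ≈ 13.160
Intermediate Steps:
v(-3, 13/6)*(58/54 + m(5, 4)) = (13/6)*(58/54 + 5) = (13*(⅙))*(58*(1/54) + 5) = 13*(29/27 + 5)/6 = (13/6)*(164/27) = 1066/81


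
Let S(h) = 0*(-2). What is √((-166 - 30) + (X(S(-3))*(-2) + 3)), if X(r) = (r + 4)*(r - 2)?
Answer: I*√177 ≈ 13.304*I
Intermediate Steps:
S(h) = 0
X(r) = (-2 + r)*(4 + r) (X(r) = (4 + r)*(-2 + r) = (-2 + r)*(4 + r))
√((-166 - 30) + (X(S(-3))*(-2) + 3)) = √((-166 - 30) + ((-8 + 0² + 2*0)*(-2) + 3)) = √(-196 + ((-8 + 0 + 0)*(-2) + 3)) = √(-196 + (-8*(-2) + 3)) = √(-196 + (16 + 3)) = √(-196 + 19) = √(-177) = I*√177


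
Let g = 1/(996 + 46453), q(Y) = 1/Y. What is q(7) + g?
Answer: 47456/332143 ≈ 0.14288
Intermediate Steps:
g = 1/47449 ≈ 2.1075e-5
q(7) + g = 1/7 + 1/47449 = ⅐ + 1/47449 = 47456/332143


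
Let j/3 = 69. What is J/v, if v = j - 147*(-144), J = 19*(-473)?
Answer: -473/1125 ≈ -0.42044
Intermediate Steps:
j = 207 (j = 3*69 = 207)
J = -8987
v = 21375 (v = 207 - 147*(-144) = 207 + 21168 = 21375)
J/v = -8987/21375 = -8987*1/21375 = -473/1125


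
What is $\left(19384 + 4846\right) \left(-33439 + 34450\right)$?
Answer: $24496530$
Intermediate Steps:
$\left(19384 + 4846\right) \left(-33439 + 34450\right) = 24230 \cdot 1011 = 24496530$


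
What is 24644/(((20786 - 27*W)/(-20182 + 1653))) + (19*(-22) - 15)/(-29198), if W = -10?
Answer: -238082767225/10978448 ≈ -21686.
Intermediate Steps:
24644/(((20786 - 27*W)/(-20182 + 1653))) + (19*(-22) - 15)/(-29198) = 24644/(((20786 - 27*(-10))/(-20182 + 1653))) + (19*(-22) - 15)/(-29198) = 24644/(((20786 + 270)/(-18529))) + (-418 - 15)*(-1/29198) = 24644/((21056*(-1/18529))) - 433*(-1/29198) = 24644/(-3008/2647) + 433/29198 = 24644*(-2647/3008) + 433/29198 = -16308167/752 + 433/29198 = -238082767225/10978448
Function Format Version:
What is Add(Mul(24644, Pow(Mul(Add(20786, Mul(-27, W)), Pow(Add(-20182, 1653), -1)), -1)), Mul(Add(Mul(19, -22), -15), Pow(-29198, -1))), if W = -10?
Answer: Rational(-238082767225, 10978448) ≈ -21686.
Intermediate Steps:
Add(Mul(24644, Pow(Mul(Add(20786, Mul(-27, W)), Pow(Add(-20182, 1653), -1)), -1)), Mul(Add(Mul(19, -22), -15), Pow(-29198, -1))) = Add(Mul(24644, Pow(Mul(Add(20786, Mul(-27, -10)), Pow(Add(-20182, 1653), -1)), -1)), Mul(Add(Mul(19, -22), -15), Pow(-29198, -1))) = Add(Mul(24644, Pow(Mul(Add(20786, 270), Pow(-18529, -1)), -1)), Mul(Add(-418, -15), Rational(-1, 29198))) = Add(Mul(24644, Pow(Mul(21056, Rational(-1, 18529)), -1)), Mul(-433, Rational(-1, 29198))) = Add(Mul(24644, Pow(Rational(-3008, 2647), -1)), Rational(433, 29198)) = Add(Mul(24644, Rational(-2647, 3008)), Rational(433, 29198)) = Add(Rational(-16308167, 752), Rational(433, 29198)) = Rational(-238082767225, 10978448)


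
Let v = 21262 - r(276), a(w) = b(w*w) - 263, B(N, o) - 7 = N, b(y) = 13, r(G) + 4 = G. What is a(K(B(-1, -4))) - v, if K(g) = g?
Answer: -21240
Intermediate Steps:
r(G) = -4 + G
B(N, o) = 7 + N
a(w) = -250 (a(w) = 13 - 263 = -250)
v = 20990 (v = 21262 - (-4 + 276) = 21262 - 1*272 = 21262 - 272 = 20990)
a(K(B(-1, -4))) - v = -250 - 1*20990 = -250 - 20990 = -21240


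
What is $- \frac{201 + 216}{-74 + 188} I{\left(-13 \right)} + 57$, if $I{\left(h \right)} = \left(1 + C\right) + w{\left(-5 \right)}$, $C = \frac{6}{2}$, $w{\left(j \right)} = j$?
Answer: $\frac{2305}{38} \approx 60.658$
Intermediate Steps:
$C = 3$ ($C = 6 \cdot \frac{1}{2} = 3$)
$I{\left(h \right)} = -1$ ($I{\left(h \right)} = \left(1 + 3\right) - 5 = 4 - 5 = -1$)
$- \frac{201 + 216}{-74 + 188} I{\left(-13 \right)} + 57 = - \frac{201 + 216}{-74 + 188} \left(-1\right) + 57 = - \frac{417}{114} \left(-1\right) + 57 = \left(-1\right) \frac{139}{38} \left(-1\right) + 57 = \left(- \frac{139}{38}\right) \left(-1\right) + 57 = \frac{139}{38} + 57 = \frac{2305}{38}$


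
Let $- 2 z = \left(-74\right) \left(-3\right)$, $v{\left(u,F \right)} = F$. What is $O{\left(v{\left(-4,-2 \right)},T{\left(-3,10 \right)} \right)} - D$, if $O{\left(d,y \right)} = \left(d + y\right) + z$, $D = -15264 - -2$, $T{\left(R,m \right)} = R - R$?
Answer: $15149$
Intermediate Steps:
$T{\left(R,m \right)} = 0$
$D = -15262$ ($D = -15264 + 2 = -15262$)
$z = -111$ ($z = - \frac{\left(-74\right) \left(-3\right)}{2} = \left(- \frac{1}{2}\right) 222 = -111$)
$O{\left(d,y \right)} = -111 + d + y$ ($O{\left(d,y \right)} = \left(d + y\right) - 111 = -111 + d + y$)
$O{\left(v{\left(-4,-2 \right)},T{\left(-3,10 \right)} \right)} - D = \left(-111 - 2 + 0\right) - -15262 = -113 + 15262 = 15149$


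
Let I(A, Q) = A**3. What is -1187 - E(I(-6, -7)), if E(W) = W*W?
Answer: -47843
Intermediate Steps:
E(W) = W**2
-1187 - E(I(-6, -7)) = -1187 - ((-6)**3)**2 = -1187 - 1*(-216)**2 = -1187 - 1*46656 = -1187 - 46656 = -47843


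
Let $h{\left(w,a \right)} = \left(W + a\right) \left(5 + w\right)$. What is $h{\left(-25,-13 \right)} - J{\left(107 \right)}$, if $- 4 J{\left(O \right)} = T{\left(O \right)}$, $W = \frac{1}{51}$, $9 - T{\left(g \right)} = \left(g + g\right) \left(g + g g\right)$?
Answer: $- \frac{126068765}{204} \approx -6.1798 \cdot 10^{5}$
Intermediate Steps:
$T{\left(g \right)} = 9 - 2 g \left(g + g^{2}\right)$ ($T{\left(g \right)} = 9 - \left(g + g\right) \left(g + g g\right) = 9 - 2 g \left(g + g^{2}\right)$)
$W = \frac{1}{51} \approx 0.019608$
$J{\left(O \right)} = - \frac{9}{4} + \frac{O^{2}}{2} + \frac{O^{3}}{2}$ ($J{\left(O \right)} = - \frac{9 - 2 O^{2} - 2 O^{3}}{4} = - \frac{9}{4} + \frac{O^{2}}{2} + \frac{O^{3}}{2}$)
$h{\left(w,a \right)} = \left(5 + w\right) \left(\frac{1}{51} + a\right)$ ($h{\left(w,a \right)} = \left(\frac{1}{51} + a\right) \left(5 + w\right) = \left(5 + w\right) \left(\frac{1}{51} + a\right)$)
$h{\left(-25,-13 \right)} - J{\left(107 \right)} = \left(\frac{5}{51} + 5 \left(-13\right) + \frac{1}{51} \left(-25\right) - -325\right) - \left(- \frac{9}{4} + \frac{107^{2}}{2} + \frac{107^{3}}{2}\right) = \left(\frac{5}{51} - 65 - \frac{25}{51} + 325\right) - \left(- \frac{9}{4} + \frac{1}{2} \cdot 11449 + \frac{1}{2} \cdot 1225043\right) = \frac{13240}{51} - \left(- \frac{9}{4} + \frac{11449}{2} + \frac{1225043}{2}\right) = \frac{13240}{51} - \frac{2472975}{4} = - \frac{126068765}{204}$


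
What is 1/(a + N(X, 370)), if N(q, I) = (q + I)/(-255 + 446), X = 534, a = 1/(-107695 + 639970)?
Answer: 101664525/481176791 ≈ 0.21128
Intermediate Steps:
a = 1/532275 ≈ 1.8787e-6
N(q, I) = I/191 + q/191 (N(q, I) = (I + q)/191 = (I + q)*(1/191) = I/191 + q/191)
1/(a + N(X, 370)) = 1/(1/532275 + ((1/191)*370 + (1/191)*534)) = 1/(1/532275 + (370/191 + 534/191)) = 1/(1/532275 + 904/191) = 1/(481176791/101664525) = 101664525/481176791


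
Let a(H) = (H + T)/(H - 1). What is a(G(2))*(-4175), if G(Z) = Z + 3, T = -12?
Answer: 29225/4 ≈ 7306.3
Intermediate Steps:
G(Z) = 3 + Z
a(H) = (-12 + H)/(-1 + H) (a(H) = (H - 12)/(H - 1) = (-12 + H)/(-1 + H))
a(G(2))*(-4175) = ((-12 + (3 + 2))/(-1 + (3 + 2)))*(-4175) = ((-12 + 5)/(-1 + 5))*(-4175) = (-7/4)*(-4175) = ((¼)*(-7))*(-4175) = -7/4*(-4175) = 29225/4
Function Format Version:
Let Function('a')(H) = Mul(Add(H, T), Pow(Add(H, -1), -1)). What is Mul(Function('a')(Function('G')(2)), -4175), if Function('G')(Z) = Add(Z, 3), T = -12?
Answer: Rational(29225, 4) ≈ 7306.3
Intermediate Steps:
Function('G')(Z) = Add(3, Z)
Function('a')(H) = Mul(Pow(Add(-1, H), -1), Add(-12, H)) (Function('a')(H) = Mul(Add(H, -12), Pow(Add(H, -1), -1)) = Mul(Add(-12, H), Pow(Add(-1, H), -1)) = Mul(Pow(Add(-1, H), -1), Add(-12, H)))
Mul(Function('a')(Function('G')(2)), -4175) = Mul(Mul(Pow(Add(-1, Add(3, 2)), -1), Add(-12, Add(3, 2))), -4175) = Mul(Mul(Pow(Add(-1, 5), -1), Add(-12, 5)), -4175) = Mul(Mul(Pow(4, -1), -7), -4175) = Mul(Mul(Rational(1, 4), -7), -4175) = Mul(Rational(-7, 4), -4175) = Rational(29225, 4)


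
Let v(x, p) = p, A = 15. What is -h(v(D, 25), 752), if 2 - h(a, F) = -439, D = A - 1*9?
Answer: -441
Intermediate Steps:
D = 6 (D = 15 - 1*9 = 15 - 9 = 6)
h(a, F) = 441 (h(a, F) = 2 - 1*(-439) = 2 + 439 = 441)
-h(v(D, 25), 752) = -1*441 = -441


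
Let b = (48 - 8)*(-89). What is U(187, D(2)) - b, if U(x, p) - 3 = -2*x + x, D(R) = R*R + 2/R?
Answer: 3376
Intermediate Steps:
D(R) = R**2 + 2/R
U(x, p) = 3 - x (U(x, p) = 3 + (-2*x + x) = 3 - x)
b = -3560 (b = 40*(-89) = -3560)
U(187, D(2)) - b = (3 - 1*187) - 1*(-3560) = (3 - 187) + 3560 = -184 + 3560 = 3376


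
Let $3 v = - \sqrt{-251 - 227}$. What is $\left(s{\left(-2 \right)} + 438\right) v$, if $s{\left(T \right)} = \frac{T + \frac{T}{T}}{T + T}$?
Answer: $- \frac{1753 i \sqrt{478}}{12} \approx - 3193.9 i$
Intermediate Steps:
$v = - \frac{i \sqrt{478}}{3}$ ($v = \frac{\left(-1\right) \sqrt{-251 - 227}}{3} = \frac{\left(-1\right) \sqrt{-478}}{3} = \frac{\left(-1\right) i \sqrt{478}}{3} = - \frac{i \sqrt{478}}{3} \approx - 7.2877 i$)
$s{\left(T \right)} = \frac{1 + T}{2 T}$ ($s{\left(T \right)} = \frac{T + 1}{2 T} = \left(1 + T\right) \frac{1}{2 T} = \frac{1 + T}{2 T}$)
$\left(s{\left(-2 \right)} + 438\right) v = \left(\frac{1 - 2}{2 \left(-2\right)} + 438\right) \left(- \frac{i \sqrt{478}}{3}\right) = \left(\frac{1}{2} \left(- \frac{1}{2}\right) \left(-1\right) + 438\right) \left(- \frac{i \sqrt{478}}{3}\right) = \left(\frac{1}{4} + 438\right) \left(- \frac{i \sqrt{478}}{3}\right) = \frac{1753 \left(- \frac{i \sqrt{478}}{3}\right)}{4} = - \frac{1753 i \sqrt{478}}{12}$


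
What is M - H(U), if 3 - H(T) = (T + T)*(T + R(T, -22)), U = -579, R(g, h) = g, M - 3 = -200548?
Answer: 1140416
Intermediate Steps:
M = -200545 (M = 3 - 200548 = -200545)
H(T) = 3 - 4*T² (H(T) = 3 - (T + T)*(T + T) = 3 - 2*T*2*T = 3 - 4*T²)
M - H(U) = -200545 - (3 - 4*(-579)²) = -200545 - (3 - 4*335241) = -200545 - (3 - 1340964) = -200545 - 1*(-1340961) = -200545 + 1340961 = 1140416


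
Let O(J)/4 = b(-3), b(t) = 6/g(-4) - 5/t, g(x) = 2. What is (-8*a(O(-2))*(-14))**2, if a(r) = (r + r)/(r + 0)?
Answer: 50176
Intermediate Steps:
b(t) = 3 - 5/t (b(t) = 6/2 - 5/t = 6*(1/2) - 5/t = 3 - 5/t)
O(J) = 56/3 (O(J) = 4*(3 - 5/(-3)) = 4*(3 - 5*(-1/3)) = 4*(3 + 5/3) = 4*(14/3) = 56/3)
a(r) = 2 (a(r) = (2*r)/r = 2)
(-8*a(O(-2))*(-14))**2 = (-8*2*(-14))**2 = (-16*(-14))**2 = 224**2 = 50176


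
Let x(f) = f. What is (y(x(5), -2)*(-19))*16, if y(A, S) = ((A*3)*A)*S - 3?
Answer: 46512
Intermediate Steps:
y(A, S) = -3 + 3*S*A² (y(A, S) = ((3*A)*A)*S - 3 = (3*A²)*S - 3 = 3*S*A² - 3 = -3 + 3*S*A²)
(y(x(5), -2)*(-19))*16 = ((-3 + 3*(-2)*5²)*(-19))*16 = ((-3 + 3*(-2)*25)*(-19))*16 = ((-3 - 150)*(-19))*16 = -153*(-19)*16 = 2907*16 = 46512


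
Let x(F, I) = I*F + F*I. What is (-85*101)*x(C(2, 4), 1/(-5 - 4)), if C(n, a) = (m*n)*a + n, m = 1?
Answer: 171700/9 ≈ 19078.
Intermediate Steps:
C(n, a) = n + a*n (C(n, a) = (1*n)*a + n = n*a + n = a*n + n = n + a*n)
x(F, I) = 2*F*I (x(F, I) = F*I + F*I = 2*F*I)
(-85*101)*x(C(2, 4), 1/(-5 - 4)) = (-85*101)*(2*(2*(1 + 4))/(-5 - 4)) = -17170*2*5/(-9) = -17170*10*(-1)/9 = -8585*(-20/9) = 171700/9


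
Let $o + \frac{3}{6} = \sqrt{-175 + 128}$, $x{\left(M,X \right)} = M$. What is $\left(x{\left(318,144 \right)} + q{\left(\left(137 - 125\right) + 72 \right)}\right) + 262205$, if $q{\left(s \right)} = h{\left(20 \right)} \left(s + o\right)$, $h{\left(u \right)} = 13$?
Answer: $\frac{527217}{2} + 13 i \sqrt{47} \approx 2.6361 \cdot 10^{5} + 89.124 i$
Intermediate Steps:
$o = - \frac{1}{2} + i \sqrt{47}$ ($o = - \frac{1}{2} + \sqrt{-175 + 128} = - \frac{1}{2} + \sqrt{-47} = - \frac{1}{2} + i \sqrt{47} \approx -0.5 + 6.8557 i$)
$q{\left(s \right)} = - \frac{13}{2} + 13 s + 13 i \sqrt{47}$ ($q{\left(s \right)} = 13 \left(s - \left(\frac{1}{2} - i \sqrt{47}\right)\right) = 13 \left(- \frac{1}{2} + s + i \sqrt{47}\right) = - \frac{13}{2} + 13 s + 13 i \sqrt{47}$)
$\left(x{\left(318,144 \right)} + q{\left(\left(137 - 125\right) + 72 \right)}\right) + 262205 = \left(318 + \left(- \frac{13}{2} + 13 \left(\left(137 - 125\right) + 72\right) + 13 i \sqrt{47}\right)\right) + 262205 = \left(318 + \left(- \frac{13}{2} + 13 \left(12 + 72\right) + 13 i \sqrt{47}\right)\right) + 262205 = \left(318 + \left(- \frac{13}{2} + 13 \cdot 84 + 13 i \sqrt{47}\right)\right) + 262205 = \left(318 + \left(- \frac{13}{2} + 1092 + 13 i \sqrt{47}\right)\right) + 262205 = \left(318 + \left(\frac{2171}{2} + 13 i \sqrt{47}\right)\right) + 262205 = \left(\frac{2807}{2} + 13 i \sqrt{47}\right) + 262205 = \frac{527217}{2} + 13 i \sqrt{47}$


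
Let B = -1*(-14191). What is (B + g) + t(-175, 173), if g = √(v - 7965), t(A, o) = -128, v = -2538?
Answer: 14063 + 3*I*√1167 ≈ 14063.0 + 102.48*I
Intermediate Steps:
B = 14191
g = 3*I*√1167 (g = √(-2538 - 7965) = √(-10503) = 3*I*√1167 ≈ 102.48*I)
(B + g) + t(-175, 173) = (14191 + 3*I*√1167) - 128 = 14063 + 3*I*√1167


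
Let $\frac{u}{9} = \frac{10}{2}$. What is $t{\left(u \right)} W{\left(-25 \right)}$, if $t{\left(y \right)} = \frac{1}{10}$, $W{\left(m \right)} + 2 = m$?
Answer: $- \frac{27}{10} \approx -2.7$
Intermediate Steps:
$W{\left(m \right)} = -2 + m$
$u = 45$ ($u = 9 \cdot \frac{10}{2} = 9 \cdot 10 \cdot \frac{1}{2} = 9 \cdot 5 = 45$)
$t{\left(y \right)} = \frac{1}{10}$
$t{\left(u \right)} W{\left(-25 \right)} = \frac{-2 - 25}{10} = \frac{1}{10} \left(-27\right) = - \frac{27}{10}$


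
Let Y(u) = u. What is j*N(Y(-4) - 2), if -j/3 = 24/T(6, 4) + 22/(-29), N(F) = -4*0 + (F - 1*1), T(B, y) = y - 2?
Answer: 6846/29 ≈ 236.07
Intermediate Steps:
T(B, y) = -2 + y
N(F) = -1 + F (N(F) = 0 + (F - 1) = 0 + (-1 + F) = -1 + F)
j = -978/29 (j = -3*(24/(-2 + 4) + 22/(-29)) = -3*(24/2 + 22*(-1/29)) = -3*(24*(½) - 22/29) = -3*(12 - 22/29) = -3*326/29 = -978/29 ≈ -33.724)
j*N(Y(-4) - 2) = -978*(-1 + (-4 - 2))/29 = -978*(-1 - 6)/29 = -978/29*(-7) = 6846/29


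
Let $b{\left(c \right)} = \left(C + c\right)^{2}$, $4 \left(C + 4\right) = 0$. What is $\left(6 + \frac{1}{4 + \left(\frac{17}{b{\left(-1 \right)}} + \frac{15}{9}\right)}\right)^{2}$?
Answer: $\frac{8590761}{226576} \approx 37.916$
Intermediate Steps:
$C = -4$ ($C = -4 + \frac{1}{4} \cdot 0 = -4 + 0 = -4$)
$b{\left(c \right)} = \left(-4 + c\right)^{2}$
$\left(6 + \frac{1}{4 + \left(\frac{17}{b{\left(-1 \right)}} + \frac{15}{9}\right)}\right)^{2} = \left(6 + \frac{1}{4 + \left(\frac{17}{\left(-4 - 1\right)^{2}} + \frac{15}{9}\right)}\right)^{2} = \left(6 + \frac{1}{4 + \left(\frac{17}{\left(-5\right)^{2}} + 15 \cdot \frac{1}{9}\right)}\right)^{2} = \left(6 + \frac{1}{4 + \left(\frac{17}{25} + \frac{5}{3}\right)}\right)^{2} = \left(6 + \frac{1}{4 + \frac{176}{75}}\right)^{2} = \left(6 + \frac{1}{\frac{476}{75}}\right)^{2} = \left(6 + \frac{75}{476}\right)^{2} = \left(\frac{2931}{476}\right)^{2} = \frac{8590761}{226576}$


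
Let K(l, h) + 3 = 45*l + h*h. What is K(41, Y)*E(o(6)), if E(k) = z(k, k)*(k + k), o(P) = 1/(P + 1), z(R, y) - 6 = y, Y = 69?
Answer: 567858/49 ≈ 11589.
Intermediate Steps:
z(R, y) = 6 + y
o(P) = 1/(1 + P)
E(k) = 2*k*(6 + k) (E(k) = (6 + k)*(k + k) = (6 + k)*(2*k) = 2*k*(6 + k))
K(l, h) = -3 + h² + 45*l (K(l, h) = -3 + (45*l + h*h) = -3 + (45*l + h²) = -3 + (h² + 45*l) = -3 + h² + 45*l)
K(41, Y)*E(o(6)) = (-3 + 69² + 45*41)*(2*(6 + 1/(1 + 6))/(1 + 6)) = (-3 + 4761 + 1845)*(2*(6 + 1/7)/7) = 6603*(2*(⅐)*(6 + ⅐)) = 6603*(2*(⅐)*(43/7)) = 6603*(86/49) = 567858/49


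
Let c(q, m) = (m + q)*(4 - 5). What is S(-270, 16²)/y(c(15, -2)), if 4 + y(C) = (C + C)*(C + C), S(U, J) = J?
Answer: 8/21 ≈ 0.38095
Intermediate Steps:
c(q, m) = -m - q (c(q, m) = (m + q)*(-1) = -m - q)
y(C) = -4 + 4*C² (y(C) = -4 + (C + C)*(C + C) = -4 + (2*C)*(2*C) = -4 + 4*C²)
S(-270, 16²)/y(c(15, -2)) = 16²/(-4 + 4*(-1*(-2) - 1*15)²) = 256/(-4 + 4*(2 - 15)²) = 256/(-4 + 4*(-13)²) = 256/(-4 + 4*169) = 256/(-4 + 676) = 256/672 = 256*(1/672) = 8/21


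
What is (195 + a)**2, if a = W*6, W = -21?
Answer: 4761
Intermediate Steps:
a = -126 (a = -21*6 = -126)
(195 + a)**2 = (195 - 126)**2 = 69**2 = 4761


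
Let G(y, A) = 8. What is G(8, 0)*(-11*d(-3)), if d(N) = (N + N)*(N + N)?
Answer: -3168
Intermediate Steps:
d(N) = 4*N² (d(N) = (2*N)*(2*N) = 4*N²)
G(8, 0)*(-11*d(-3)) = 8*(-44*(-3)²) = 8*(-44*9) = 8*(-11*36) = 8*(-396) = -3168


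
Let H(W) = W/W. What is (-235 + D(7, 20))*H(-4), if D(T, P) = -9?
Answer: -244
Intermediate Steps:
H(W) = 1
(-235 + D(7, 20))*H(-4) = (-235 - 9)*1 = -244*1 = -244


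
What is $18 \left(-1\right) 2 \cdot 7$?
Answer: $-252$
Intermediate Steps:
$18 \left(-1\right) 2 \cdot 7 = 18 \left(\left(-2\right) 7\right) = 18 \left(-14\right) = -252$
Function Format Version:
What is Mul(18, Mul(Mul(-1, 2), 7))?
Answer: -252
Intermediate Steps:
Mul(18, Mul(Mul(-1, 2), 7)) = Mul(18, Mul(-2, 7)) = Mul(18, -14) = -252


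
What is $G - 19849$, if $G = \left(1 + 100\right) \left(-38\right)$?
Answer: $-23687$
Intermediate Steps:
$G = -3838$ ($G = 101 \left(-38\right) = -3838$)
$G - 19849 = -3838 - 19849 = -23687$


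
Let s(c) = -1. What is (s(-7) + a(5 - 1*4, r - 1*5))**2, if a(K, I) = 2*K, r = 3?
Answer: 1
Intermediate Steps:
(s(-7) + a(5 - 1*4, r - 1*5))**2 = (-1 + 2*(5 - 1*4))**2 = (-1 + 2*(5 - 4))**2 = (-1 + 2*1)**2 = (-1 + 2)**2 = 1**2 = 1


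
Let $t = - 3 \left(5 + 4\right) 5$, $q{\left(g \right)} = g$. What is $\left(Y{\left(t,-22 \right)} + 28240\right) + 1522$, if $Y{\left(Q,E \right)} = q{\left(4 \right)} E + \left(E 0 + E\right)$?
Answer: $29652$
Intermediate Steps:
$t = -135$ ($t = - 3 \cdot 9 \cdot 5 = \left(-3\right) 45 = -135$)
$Y{\left(Q,E \right)} = 5 E$ ($Y{\left(Q,E \right)} = 4 E + \left(E 0 + E\right) = 4 E + \left(0 + E\right) = 4 E + E = 5 E$)
$\left(Y{\left(t,-22 \right)} + 28240\right) + 1522 = \left(5 \left(-22\right) + 28240\right) + 1522 = \left(-110 + 28240\right) + 1522 = 28130 + 1522 = 29652$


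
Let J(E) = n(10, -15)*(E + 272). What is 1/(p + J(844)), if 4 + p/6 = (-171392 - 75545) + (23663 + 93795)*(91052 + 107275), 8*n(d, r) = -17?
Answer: 2/279538145157 ≈ 7.1547e-12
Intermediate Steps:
n(d, r) = -17/8 (n(d, r) = (⅛)*(-17) = -17/8)
p = 139769074950 (p = -24 + 6*((-171392 - 75545) + (23663 + 93795)*(91052 + 107275)) = -24 + 6*(-246937 + 117458*198327) = -24 + 6*(-246937 + 23295092766) = -24 + 6*23294845829 = -24 + 139769074974 = 139769074950)
J(E) = -578 - 17*E/8 (J(E) = -17*(E + 272)/8 = -17*(272 + E)/8 = -578 - 17*E/8)
1/(p + J(844)) = 1/(139769074950 + (-578 - 17/8*844)) = 1/(139769074950 + (-578 - 3587/2)) = 1/(139769074950 - 4743/2) = 1/(279538145157/2) = 2/279538145157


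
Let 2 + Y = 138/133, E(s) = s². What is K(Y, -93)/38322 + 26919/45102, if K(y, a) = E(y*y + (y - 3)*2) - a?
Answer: 9021914377075147/15022701235087959 ≈ 0.60055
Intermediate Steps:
Y = -128/133 (Y = -2 + 138/133 = -128/133 ≈ -0.96241)
K(y, a) = (-6 + y² + 2*y)² - a (K(y, a) = (y*y + (y - 3)*2)² - a = (y² + (-3 + y)*2)² - a = (y² + (-6 + 2*y))² - a = (-6 + y² + 2*y)² - a)
K(Y, -93)/38322 + 26919/45102 = ((-6 + (-128/133)² + 2*(-128/133))² - 1*(-93))/38322 + 26919/45102 = ((-6 + 16384/17689 - 256/133)² + 93)*(1/38322) + 26919*(1/45102) = ((-123798/17689)² + 93)*(1/38322) + 8973/15034 = (15325944804/312900721 + 93)*(1/38322) + 8973/15034 = (44425711857/312900721)*(1/38322) + 8973/15034 = 14808570619/3996993810054 + 8973/15034 = 9021914377075147/15022701235087959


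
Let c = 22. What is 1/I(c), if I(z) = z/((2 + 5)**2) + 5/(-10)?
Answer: -98/5 ≈ -19.600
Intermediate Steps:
I(z) = -1/2 + z/49 (I(z) = z/(7**2) + 5*(-1/10) = z/49 - 1/2 = -1/2 + z/49)
1/I(c) = 1/(-1/2 + (1/49)*22) = 1/(-1/2 + 22/49) = 1/(-5/98) = -98/5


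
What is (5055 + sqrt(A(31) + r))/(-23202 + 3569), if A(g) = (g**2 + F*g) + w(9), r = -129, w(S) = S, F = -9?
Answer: -5055/19633 - sqrt(562)/19633 ≈ -0.25868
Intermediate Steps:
A(g) = 9 + g**2 - 9*g (A(g) = (g**2 - 9*g) + 9 = 9 + g**2 - 9*g)
(5055 + sqrt(A(31) + r))/(-23202 + 3569) = (5055 + sqrt((9 + 31**2 - 9*31) - 129))/(-23202 + 3569) = (5055 + sqrt((9 + 961 - 279) - 129))/(-19633) = (5055 + sqrt(691 - 129))*(-1/19633) = (5055 + sqrt(562))*(-1/19633) = -5055/19633 - sqrt(562)/19633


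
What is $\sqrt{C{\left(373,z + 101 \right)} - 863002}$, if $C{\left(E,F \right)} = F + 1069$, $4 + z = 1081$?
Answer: $i \sqrt{860755} \approx 927.77 i$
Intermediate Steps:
$z = 1077$ ($z = -4 + 1081 = 1077$)
$C{\left(E,F \right)} = 1069 + F$
$\sqrt{C{\left(373,z + 101 \right)} - 863002} = \sqrt{\left(1069 + \left(1077 + 101\right)\right) - 863002} = \sqrt{\left(1069 + 1178\right) - 863002} = \sqrt{2247 - 863002} = \sqrt{-860755} = i \sqrt{860755}$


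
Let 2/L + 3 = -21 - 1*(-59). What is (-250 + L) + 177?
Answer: -2553/35 ≈ -72.943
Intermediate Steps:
L = 2/35 (L = 2/(-3 + (-21 - 1*(-59))) = 2/(-3 + (-21 + 59)) = 2/(-3 + 38) = 2/35 ≈ 0.057143)
(-250 + L) + 177 = (-250 + 2/35) + 177 = -8748/35 + 177 = -2553/35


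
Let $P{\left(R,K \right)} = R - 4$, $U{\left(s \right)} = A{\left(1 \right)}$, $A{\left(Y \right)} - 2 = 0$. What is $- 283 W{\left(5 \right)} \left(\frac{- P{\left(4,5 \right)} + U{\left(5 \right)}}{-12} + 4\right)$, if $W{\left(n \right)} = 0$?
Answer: $0$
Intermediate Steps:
$A{\left(Y \right)} = 2$ ($A{\left(Y \right)} = 2 + 0 = 2$)
$U{\left(s \right)} = 2$
$P{\left(R,K \right)} = -4 + R$ ($P{\left(R,K \right)} = R - 4 = -4 + R$)
$- 283 W{\left(5 \right)} \left(\frac{- P{\left(4,5 \right)} + U{\left(5 \right)}}{-12} + 4\right) = - 283 \cdot 0 \left(\frac{- (-4 + 4) + 2}{-12} + 4\right) = - 283 \cdot 0 \left(\left(\left(-1\right) 0 + 2\right) \left(- \frac{1}{12}\right) + 4\right) = - 283 \cdot 0 \left(\left(0 + 2\right) \left(- \frac{1}{12}\right) + 4\right) = - 283 \cdot 0 \left(2 \left(- \frac{1}{12}\right) + 4\right) = - 283 \cdot 0 \left(- \frac{1}{6} + 4\right) = - 283 \cdot 0 \cdot \frac{23}{6} = \left(-283\right) 0 = 0$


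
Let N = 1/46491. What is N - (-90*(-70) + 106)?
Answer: -297821345/46491 ≈ -6406.0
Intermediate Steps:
N = 1/46491 ≈ 2.1510e-5
N - (-90*(-70) + 106) = 1/46491 - (-90*(-70) + 106) = 1/46491 - (6300 + 106) = 1/46491 - 1*6406 = 1/46491 - 6406 = -297821345/46491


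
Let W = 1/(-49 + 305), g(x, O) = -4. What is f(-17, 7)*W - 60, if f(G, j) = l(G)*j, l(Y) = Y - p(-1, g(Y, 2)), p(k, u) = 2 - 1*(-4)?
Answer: -15521/256 ≈ -60.629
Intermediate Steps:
p(k, u) = 6 (p(k, u) = 2 + 4 = 6)
l(Y) = -6 + Y (l(Y) = Y - 1*6 = Y - 6 = -6 + Y)
f(G, j) = j*(-6 + G) (f(G, j) = (-6 + G)*j = j*(-6 + G))
W = 1/256 ≈ 0.0039063
f(-17, 7)*W - 60 = (7*(-6 - 17))*(1/256) - 60 = (7*(-23))*(1/256) - 60 = -161*1/256 - 60 = -161/256 - 60 = -15521/256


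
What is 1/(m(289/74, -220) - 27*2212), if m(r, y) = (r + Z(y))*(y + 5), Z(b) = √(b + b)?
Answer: -331646614/20197109851521 + 2354680*I*√110/20197109851521 ≈ -1.642e-5 + 1.2228e-6*I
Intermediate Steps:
Z(b) = √2*√b (Z(b) = √(2*b) = √2*√b)
m(r, y) = (5 + y)*(r + √2*√y) (m(r, y) = (r + √2*√y)*(y + 5) = (r + √2*√y)*(5 + y) = (5 + y)*(r + √2*√y))
1/(m(289/74, -220) - 27*2212) = 1/((5*(289/74) + (289/74)*(-220) + √2*(-220)^(3/2) + 5*√2*√(-220)) - 27*2212) = 1/((5*(289*(1/74)) + (289*(1/74))*(-220) + √2*(-440*I*√55) + 5*√2*(2*I*√55)) - 59724) = 1/((5*(289/74) + (289/74)*(-220) - 440*I*√110 + 10*I*√110) - 59724) = 1/((1445/74 - 31790/37 - 440*I*√110 + 10*I*√110) - 59724) = 1/((-62135/74 - 430*I*√110) - 59724) = 1/(-4481711/74 - 430*I*√110)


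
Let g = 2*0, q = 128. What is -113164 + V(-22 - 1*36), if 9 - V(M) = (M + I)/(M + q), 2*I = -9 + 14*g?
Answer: -3168315/28 ≈ -1.1315e+5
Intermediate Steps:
g = 0
I = -9/2 (I = (-9 + 14*0)/2 = (-9 + 0)/2 = (½)*(-9) = -9/2 ≈ -4.5000)
V(M) = 9 - (-9/2 + M)/(128 + M) (V(M) = 9 - (M - 9/2)/(M + 128) = 9 - (-9/2 + M)/(128 + M))
-113164 + V(-22 - 1*36) = -113164 + (2313 + 16*(-22 - 1*36))/(2*(128 + (-22 - 1*36))) = -113164 + (2313 + 16*(-22 - 36))/(2*(128 + (-22 - 36))) = -113164 + (2313 + 16*(-58))/(2*(128 - 58)) = -113164 + (½)*(2313 - 928)/70 = -113164 + (½)*(1/70)*1385 = -113164 + 277/28 = -3168315/28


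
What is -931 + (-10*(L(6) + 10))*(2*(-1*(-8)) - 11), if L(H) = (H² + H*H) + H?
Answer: -5331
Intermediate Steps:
L(H) = H + 2*H² (L(H) = (H² + H²) + H = 2*H² + H = H + 2*H²)
-931 + (-10*(L(6) + 10))*(2*(-1*(-8)) - 11) = -931 + (-10*(6*(1 + 2*6) + 10))*(2*(-1*(-8)) - 11) = -931 + (-10*(6*(1 + 12) + 10))*(2*8 - 11) = -931 + (-10*(6*13 + 10))*(16 - 11) = -931 - 10*(78 + 10)*5 = -931 - 10*88*5 = -931 - 880*5 = -931 - 4400 = -5331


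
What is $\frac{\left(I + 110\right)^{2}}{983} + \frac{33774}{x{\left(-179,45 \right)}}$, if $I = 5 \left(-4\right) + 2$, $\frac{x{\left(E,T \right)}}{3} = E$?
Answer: $- \frac{9551558}{175957} \approx -54.283$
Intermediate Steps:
$x{\left(E,T \right)} = 3 E$
$I = -18$ ($I = -20 + 2 = -18$)
$\frac{\left(I + 110\right)^{2}}{983} + \frac{33774}{x{\left(-179,45 \right)}} = \frac{\left(-18 + 110\right)^{2}}{983} + \frac{33774}{3 \left(-179\right)} = 92^{2} \cdot \frac{1}{983} + \frac{33774}{-537} = 8464 \cdot \frac{1}{983} + 33774 \left(- \frac{1}{537}\right) = \frac{8464}{983} - \frac{11258}{179} = - \frac{9551558}{175957}$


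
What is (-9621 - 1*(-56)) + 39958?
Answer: 30393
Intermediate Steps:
(-9621 - 1*(-56)) + 39958 = (-9621 + 56) + 39958 = -9565 + 39958 = 30393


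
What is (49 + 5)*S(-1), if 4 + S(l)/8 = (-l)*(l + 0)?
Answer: -2160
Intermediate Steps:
S(l) = -32 - 8*l**2 (S(l) = -32 + 8*((-l)*(l + 0)) = -32 + 8*((-l)*l) = -32 + 8*(-l**2) = -32 - 8*l**2)
(49 + 5)*S(-1) = (49 + 5)*(-32 - 8*(-1)**2) = 54*(-32 - 8*1) = 54*(-32 - 8) = 54*(-40) = -2160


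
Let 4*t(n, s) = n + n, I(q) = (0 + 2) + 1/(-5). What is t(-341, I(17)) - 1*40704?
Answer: -81749/2 ≈ -40875.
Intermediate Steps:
I(q) = 9/5 (I(q) = 2 + 1*(-⅕) = 2 - ⅕ = 9/5)
t(n, s) = n/2 (t(n, s) = (n + n)/4 = (2*n)/4 = n/2)
t(-341, I(17)) - 1*40704 = (½)*(-341) - 1*40704 = -341/2 - 40704 = -81749/2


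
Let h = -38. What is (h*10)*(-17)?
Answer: 6460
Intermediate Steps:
(h*10)*(-17) = -38*10*(-17) = -380*(-17) = 6460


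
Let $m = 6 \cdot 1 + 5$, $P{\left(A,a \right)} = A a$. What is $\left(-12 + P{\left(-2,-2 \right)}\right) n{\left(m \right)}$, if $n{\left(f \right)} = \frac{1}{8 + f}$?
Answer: $- \frac{8}{19} \approx -0.42105$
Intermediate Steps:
$m = 11$ ($m = 6 + 5 = 11$)
$\left(-12 + P{\left(-2,-2 \right)}\right) n{\left(m \right)} = \frac{-12 - -4}{8 + 11} = \frac{-12 + 4}{19} = \left(-8\right) \frac{1}{19} = - \frac{8}{19}$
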